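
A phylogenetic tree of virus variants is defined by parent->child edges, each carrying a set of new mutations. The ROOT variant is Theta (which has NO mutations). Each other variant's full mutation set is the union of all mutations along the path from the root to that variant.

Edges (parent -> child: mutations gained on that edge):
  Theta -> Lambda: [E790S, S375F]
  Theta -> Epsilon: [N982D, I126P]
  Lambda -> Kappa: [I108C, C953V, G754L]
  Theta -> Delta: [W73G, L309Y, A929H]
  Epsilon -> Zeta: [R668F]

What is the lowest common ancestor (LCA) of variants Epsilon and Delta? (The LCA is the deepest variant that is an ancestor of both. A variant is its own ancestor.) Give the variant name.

Answer: Theta

Derivation:
Path from root to Epsilon: Theta -> Epsilon
  ancestors of Epsilon: {Theta, Epsilon}
Path from root to Delta: Theta -> Delta
  ancestors of Delta: {Theta, Delta}
Common ancestors: {Theta}
Walk up from Delta: Delta (not in ancestors of Epsilon), Theta (in ancestors of Epsilon)
Deepest common ancestor (LCA) = Theta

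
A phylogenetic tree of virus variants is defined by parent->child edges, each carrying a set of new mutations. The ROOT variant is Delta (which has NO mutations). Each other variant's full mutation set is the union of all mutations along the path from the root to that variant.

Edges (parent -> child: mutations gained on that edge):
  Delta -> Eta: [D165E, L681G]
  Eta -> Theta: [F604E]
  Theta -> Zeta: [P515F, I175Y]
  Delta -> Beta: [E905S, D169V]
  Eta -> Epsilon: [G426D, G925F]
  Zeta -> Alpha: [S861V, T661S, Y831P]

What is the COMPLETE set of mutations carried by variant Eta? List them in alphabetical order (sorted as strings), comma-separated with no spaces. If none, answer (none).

Answer: D165E,L681G

Derivation:
At Delta: gained [] -> total []
At Eta: gained ['D165E', 'L681G'] -> total ['D165E', 'L681G']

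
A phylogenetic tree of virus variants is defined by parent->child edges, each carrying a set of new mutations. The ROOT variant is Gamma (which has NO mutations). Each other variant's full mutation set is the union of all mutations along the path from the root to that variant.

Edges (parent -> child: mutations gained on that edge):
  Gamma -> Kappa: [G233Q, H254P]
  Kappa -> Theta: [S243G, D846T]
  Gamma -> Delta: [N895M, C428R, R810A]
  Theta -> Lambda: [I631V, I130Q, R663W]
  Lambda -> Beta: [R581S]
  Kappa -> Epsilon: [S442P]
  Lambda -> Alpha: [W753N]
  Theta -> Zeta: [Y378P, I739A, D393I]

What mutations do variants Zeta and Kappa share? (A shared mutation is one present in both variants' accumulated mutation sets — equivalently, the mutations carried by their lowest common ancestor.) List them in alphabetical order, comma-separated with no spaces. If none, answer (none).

Answer: G233Q,H254P

Derivation:
Accumulating mutations along path to Zeta:
  At Gamma: gained [] -> total []
  At Kappa: gained ['G233Q', 'H254P'] -> total ['G233Q', 'H254P']
  At Theta: gained ['S243G', 'D846T'] -> total ['D846T', 'G233Q', 'H254P', 'S243G']
  At Zeta: gained ['Y378P', 'I739A', 'D393I'] -> total ['D393I', 'D846T', 'G233Q', 'H254P', 'I739A', 'S243G', 'Y378P']
Mutations(Zeta) = ['D393I', 'D846T', 'G233Q', 'H254P', 'I739A', 'S243G', 'Y378P']
Accumulating mutations along path to Kappa:
  At Gamma: gained [] -> total []
  At Kappa: gained ['G233Q', 'H254P'] -> total ['G233Q', 'H254P']
Mutations(Kappa) = ['G233Q', 'H254P']
Intersection: ['D393I', 'D846T', 'G233Q', 'H254P', 'I739A', 'S243G', 'Y378P'] ∩ ['G233Q', 'H254P'] = ['G233Q', 'H254P']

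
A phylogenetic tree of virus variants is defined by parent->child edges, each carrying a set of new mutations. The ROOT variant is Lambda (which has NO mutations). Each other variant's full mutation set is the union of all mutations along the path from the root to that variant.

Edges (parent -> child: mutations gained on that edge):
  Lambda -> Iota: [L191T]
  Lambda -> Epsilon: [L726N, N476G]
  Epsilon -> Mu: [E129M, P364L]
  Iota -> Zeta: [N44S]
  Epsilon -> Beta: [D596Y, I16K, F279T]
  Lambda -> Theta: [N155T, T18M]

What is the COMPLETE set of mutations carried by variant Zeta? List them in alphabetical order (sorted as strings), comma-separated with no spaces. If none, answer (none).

At Lambda: gained [] -> total []
At Iota: gained ['L191T'] -> total ['L191T']
At Zeta: gained ['N44S'] -> total ['L191T', 'N44S']

Answer: L191T,N44S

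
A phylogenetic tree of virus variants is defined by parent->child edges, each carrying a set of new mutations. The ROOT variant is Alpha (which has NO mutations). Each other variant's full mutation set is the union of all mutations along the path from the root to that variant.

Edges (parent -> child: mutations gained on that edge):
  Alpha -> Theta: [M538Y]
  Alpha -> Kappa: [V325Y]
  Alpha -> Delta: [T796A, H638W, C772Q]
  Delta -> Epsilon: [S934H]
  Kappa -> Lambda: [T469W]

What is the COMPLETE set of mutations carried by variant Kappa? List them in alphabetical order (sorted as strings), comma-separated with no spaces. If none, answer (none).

At Alpha: gained [] -> total []
At Kappa: gained ['V325Y'] -> total ['V325Y']

Answer: V325Y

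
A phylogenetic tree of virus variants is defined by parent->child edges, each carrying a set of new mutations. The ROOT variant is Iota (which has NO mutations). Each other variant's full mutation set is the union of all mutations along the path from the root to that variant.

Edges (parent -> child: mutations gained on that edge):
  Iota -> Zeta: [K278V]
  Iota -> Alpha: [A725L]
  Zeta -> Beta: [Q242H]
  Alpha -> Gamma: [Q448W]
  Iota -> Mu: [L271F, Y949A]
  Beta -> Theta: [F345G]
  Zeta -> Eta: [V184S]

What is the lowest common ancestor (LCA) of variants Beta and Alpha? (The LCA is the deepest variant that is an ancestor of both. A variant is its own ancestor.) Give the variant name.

Path from root to Beta: Iota -> Zeta -> Beta
  ancestors of Beta: {Iota, Zeta, Beta}
Path from root to Alpha: Iota -> Alpha
  ancestors of Alpha: {Iota, Alpha}
Common ancestors: {Iota}
Walk up from Alpha: Alpha (not in ancestors of Beta), Iota (in ancestors of Beta)
Deepest common ancestor (LCA) = Iota

Answer: Iota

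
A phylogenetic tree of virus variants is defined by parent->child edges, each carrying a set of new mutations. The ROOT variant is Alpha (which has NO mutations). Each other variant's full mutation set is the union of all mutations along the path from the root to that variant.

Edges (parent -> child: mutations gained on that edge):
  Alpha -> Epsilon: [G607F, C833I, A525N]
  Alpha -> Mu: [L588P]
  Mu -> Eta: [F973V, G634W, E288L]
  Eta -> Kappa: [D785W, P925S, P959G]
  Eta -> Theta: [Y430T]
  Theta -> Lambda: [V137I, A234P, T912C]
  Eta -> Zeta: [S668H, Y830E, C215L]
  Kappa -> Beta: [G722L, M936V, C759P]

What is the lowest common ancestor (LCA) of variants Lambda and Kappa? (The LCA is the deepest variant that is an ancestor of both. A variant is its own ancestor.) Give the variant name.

Answer: Eta

Derivation:
Path from root to Lambda: Alpha -> Mu -> Eta -> Theta -> Lambda
  ancestors of Lambda: {Alpha, Mu, Eta, Theta, Lambda}
Path from root to Kappa: Alpha -> Mu -> Eta -> Kappa
  ancestors of Kappa: {Alpha, Mu, Eta, Kappa}
Common ancestors: {Alpha, Mu, Eta}
Walk up from Kappa: Kappa (not in ancestors of Lambda), Eta (in ancestors of Lambda), Mu (in ancestors of Lambda), Alpha (in ancestors of Lambda)
Deepest common ancestor (LCA) = Eta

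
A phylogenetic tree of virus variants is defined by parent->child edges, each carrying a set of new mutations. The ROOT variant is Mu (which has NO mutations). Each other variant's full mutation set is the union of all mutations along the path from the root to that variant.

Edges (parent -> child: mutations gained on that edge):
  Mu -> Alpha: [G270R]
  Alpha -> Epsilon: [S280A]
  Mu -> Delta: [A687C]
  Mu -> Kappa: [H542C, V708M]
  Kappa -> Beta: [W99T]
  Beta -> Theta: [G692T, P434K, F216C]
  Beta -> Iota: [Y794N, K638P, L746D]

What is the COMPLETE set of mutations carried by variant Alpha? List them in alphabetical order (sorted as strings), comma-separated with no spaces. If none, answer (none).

Answer: G270R

Derivation:
At Mu: gained [] -> total []
At Alpha: gained ['G270R'] -> total ['G270R']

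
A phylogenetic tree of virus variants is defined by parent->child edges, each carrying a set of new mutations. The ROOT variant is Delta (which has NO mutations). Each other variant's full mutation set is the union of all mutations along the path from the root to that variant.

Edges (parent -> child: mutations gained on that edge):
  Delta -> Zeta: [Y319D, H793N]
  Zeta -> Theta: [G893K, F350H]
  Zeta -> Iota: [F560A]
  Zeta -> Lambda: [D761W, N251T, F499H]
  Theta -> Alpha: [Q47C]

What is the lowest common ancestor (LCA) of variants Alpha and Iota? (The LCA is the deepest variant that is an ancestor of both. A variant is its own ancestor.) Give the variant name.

Path from root to Alpha: Delta -> Zeta -> Theta -> Alpha
  ancestors of Alpha: {Delta, Zeta, Theta, Alpha}
Path from root to Iota: Delta -> Zeta -> Iota
  ancestors of Iota: {Delta, Zeta, Iota}
Common ancestors: {Delta, Zeta}
Walk up from Iota: Iota (not in ancestors of Alpha), Zeta (in ancestors of Alpha), Delta (in ancestors of Alpha)
Deepest common ancestor (LCA) = Zeta

Answer: Zeta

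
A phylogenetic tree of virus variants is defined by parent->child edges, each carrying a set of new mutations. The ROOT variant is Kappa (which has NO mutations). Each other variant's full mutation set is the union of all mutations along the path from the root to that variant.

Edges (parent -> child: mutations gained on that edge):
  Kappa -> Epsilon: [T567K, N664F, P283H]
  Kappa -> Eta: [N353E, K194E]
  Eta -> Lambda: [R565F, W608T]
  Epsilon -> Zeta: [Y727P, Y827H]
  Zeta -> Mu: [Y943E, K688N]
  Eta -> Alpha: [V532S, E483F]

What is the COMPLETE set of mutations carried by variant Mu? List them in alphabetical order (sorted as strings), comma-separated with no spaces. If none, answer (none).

At Kappa: gained [] -> total []
At Epsilon: gained ['T567K', 'N664F', 'P283H'] -> total ['N664F', 'P283H', 'T567K']
At Zeta: gained ['Y727P', 'Y827H'] -> total ['N664F', 'P283H', 'T567K', 'Y727P', 'Y827H']
At Mu: gained ['Y943E', 'K688N'] -> total ['K688N', 'N664F', 'P283H', 'T567K', 'Y727P', 'Y827H', 'Y943E']

Answer: K688N,N664F,P283H,T567K,Y727P,Y827H,Y943E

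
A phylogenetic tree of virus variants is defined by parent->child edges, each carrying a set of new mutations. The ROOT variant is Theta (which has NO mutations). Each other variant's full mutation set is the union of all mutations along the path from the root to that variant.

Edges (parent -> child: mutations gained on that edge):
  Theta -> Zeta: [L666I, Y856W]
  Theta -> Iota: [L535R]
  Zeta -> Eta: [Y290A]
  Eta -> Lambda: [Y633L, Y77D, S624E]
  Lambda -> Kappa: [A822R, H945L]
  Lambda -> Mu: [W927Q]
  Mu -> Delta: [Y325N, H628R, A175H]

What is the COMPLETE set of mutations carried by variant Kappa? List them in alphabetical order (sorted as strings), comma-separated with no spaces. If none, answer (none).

Answer: A822R,H945L,L666I,S624E,Y290A,Y633L,Y77D,Y856W

Derivation:
At Theta: gained [] -> total []
At Zeta: gained ['L666I', 'Y856W'] -> total ['L666I', 'Y856W']
At Eta: gained ['Y290A'] -> total ['L666I', 'Y290A', 'Y856W']
At Lambda: gained ['Y633L', 'Y77D', 'S624E'] -> total ['L666I', 'S624E', 'Y290A', 'Y633L', 'Y77D', 'Y856W']
At Kappa: gained ['A822R', 'H945L'] -> total ['A822R', 'H945L', 'L666I', 'S624E', 'Y290A', 'Y633L', 'Y77D', 'Y856W']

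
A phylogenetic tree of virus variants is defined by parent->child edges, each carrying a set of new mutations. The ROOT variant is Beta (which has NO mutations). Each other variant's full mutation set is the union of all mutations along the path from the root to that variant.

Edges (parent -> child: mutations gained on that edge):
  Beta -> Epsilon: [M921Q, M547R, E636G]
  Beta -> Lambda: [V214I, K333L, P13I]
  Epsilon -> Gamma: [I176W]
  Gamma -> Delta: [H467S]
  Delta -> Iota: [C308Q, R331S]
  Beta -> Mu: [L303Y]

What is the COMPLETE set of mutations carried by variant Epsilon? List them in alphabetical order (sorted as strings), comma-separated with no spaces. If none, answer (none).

Answer: E636G,M547R,M921Q

Derivation:
At Beta: gained [] -> total []
At Epsilon: gained ['M921Q', 'M547R', 'E636G'] -> total ['E636G', 'M547R', 'M921Q']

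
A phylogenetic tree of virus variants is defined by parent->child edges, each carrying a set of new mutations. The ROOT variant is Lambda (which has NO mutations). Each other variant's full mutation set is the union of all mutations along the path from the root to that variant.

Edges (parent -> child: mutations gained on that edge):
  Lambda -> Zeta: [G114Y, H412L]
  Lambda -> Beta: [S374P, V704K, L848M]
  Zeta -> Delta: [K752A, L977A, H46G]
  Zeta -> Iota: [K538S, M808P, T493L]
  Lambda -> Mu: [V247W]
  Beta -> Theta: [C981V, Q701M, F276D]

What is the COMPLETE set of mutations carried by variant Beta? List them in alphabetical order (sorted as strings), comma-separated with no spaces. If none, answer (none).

Answer: L848M,S374P,V704K

Derivation:
At Lambda: gained [] -> total []
At Beta: gained ['S374P', 'V704K', 'L848M'] -> total ['L848M', 'S374P', 'V704K']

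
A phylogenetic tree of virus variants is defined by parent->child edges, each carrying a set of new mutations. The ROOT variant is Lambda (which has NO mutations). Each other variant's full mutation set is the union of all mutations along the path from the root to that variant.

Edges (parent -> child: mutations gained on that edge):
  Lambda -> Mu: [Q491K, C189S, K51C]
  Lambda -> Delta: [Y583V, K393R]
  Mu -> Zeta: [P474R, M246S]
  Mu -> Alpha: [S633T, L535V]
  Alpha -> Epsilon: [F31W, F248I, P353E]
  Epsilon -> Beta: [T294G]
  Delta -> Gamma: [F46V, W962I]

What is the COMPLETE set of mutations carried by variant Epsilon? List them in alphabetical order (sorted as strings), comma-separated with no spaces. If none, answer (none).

Answer: C189S,F248I,F31W,K51C,L535V,P353E,Q491K,S633T

Derivation:
At Lambda: gained [] -> total []
At Mu: gained ['Q491K', 'C189S', 'K51C'] -> total ['C189S', 'K51C', 'Q491K']
At Alpha: gained ['S633T', 'L535V'] -> total ['C189S', 'K51C', 'L535V', 'Q491K', 'S633T']
At Epsilon: gained ['F31W', 'F248I', 'P353E'] -> total ['C189S', 'F248I', 'F31W', 'K51C', 'L535V', 'P353E', 'Q491K', 'S633T']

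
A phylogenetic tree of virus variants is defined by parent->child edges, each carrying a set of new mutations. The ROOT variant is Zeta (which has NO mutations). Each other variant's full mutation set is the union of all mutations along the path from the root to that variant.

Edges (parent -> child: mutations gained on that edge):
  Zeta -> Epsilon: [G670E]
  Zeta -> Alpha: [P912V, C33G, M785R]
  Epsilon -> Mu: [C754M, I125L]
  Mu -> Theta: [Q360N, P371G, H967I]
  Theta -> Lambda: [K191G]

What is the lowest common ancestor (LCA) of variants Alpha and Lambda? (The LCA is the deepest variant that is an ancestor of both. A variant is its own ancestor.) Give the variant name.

Answer: Zeta

Derivation:
Path from root to Alpha: Zeta -> Alpha
  ancestors of Alpha: {Zeta, Alpha}
Path from root to Lambda: Zeta -> Epsilon -> Mu -> Theta -> Lambda
  ancestors of Lambda: {Zeta, Epsilon, Mu, Theta, Lambda}
Common ancestors: {Zeta}
Walk up from Lambda: Lambda (not in ancestors of Alpha), Theta (not in ancestors of Alpha), Mu (not in ancestors of Alpha), Epsilon (not in ancestors of Alpha), Zeta (in ancestors of Alpha)
Deepest common ancestor (LCA) = Zeta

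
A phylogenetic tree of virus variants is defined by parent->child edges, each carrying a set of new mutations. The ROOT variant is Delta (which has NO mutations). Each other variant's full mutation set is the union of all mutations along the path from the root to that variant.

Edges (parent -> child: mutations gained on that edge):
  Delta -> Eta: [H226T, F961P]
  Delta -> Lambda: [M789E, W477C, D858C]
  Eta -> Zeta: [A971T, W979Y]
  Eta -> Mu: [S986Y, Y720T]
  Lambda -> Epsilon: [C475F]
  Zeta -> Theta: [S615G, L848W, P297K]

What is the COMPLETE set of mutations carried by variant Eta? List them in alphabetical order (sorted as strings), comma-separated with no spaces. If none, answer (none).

At Delta: gained [] -> total []
At Eta: gained ['H226T', 'F961P'] -> total ['F961P', 'H226T']

Answer: F961P,H226T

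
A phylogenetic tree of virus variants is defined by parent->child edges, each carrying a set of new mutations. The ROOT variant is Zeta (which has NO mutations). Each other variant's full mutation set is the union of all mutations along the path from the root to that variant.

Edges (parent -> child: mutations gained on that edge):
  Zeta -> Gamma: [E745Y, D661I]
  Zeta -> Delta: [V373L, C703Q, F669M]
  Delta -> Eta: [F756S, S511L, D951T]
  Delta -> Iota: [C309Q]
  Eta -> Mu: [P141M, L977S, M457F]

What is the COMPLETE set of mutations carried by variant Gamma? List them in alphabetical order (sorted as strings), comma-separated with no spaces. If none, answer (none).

Answer: D661I,E745Y

Derivation:
At Zeta: gained [] -> total []
At Gamma: gained ['E745Y', 'D661I'] -> total ['D661I', 'E745Y']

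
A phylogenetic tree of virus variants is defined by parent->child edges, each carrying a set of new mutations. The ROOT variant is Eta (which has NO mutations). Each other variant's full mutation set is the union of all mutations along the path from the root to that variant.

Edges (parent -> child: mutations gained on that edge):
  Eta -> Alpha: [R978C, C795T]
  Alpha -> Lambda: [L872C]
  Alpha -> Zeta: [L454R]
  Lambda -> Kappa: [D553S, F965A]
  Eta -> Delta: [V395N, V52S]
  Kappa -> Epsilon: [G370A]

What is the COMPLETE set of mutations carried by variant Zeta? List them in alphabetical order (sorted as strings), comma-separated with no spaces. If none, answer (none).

At Eta: gained [] -> total []
At Alpha: gained ['R978C', 'C795T'] -> total ['C795T', 'R978C']
At Zeta: gained ['L454R'] -> total ['C795T', 'L454R', 'R978C']

Answer: C795T,L454R,R978C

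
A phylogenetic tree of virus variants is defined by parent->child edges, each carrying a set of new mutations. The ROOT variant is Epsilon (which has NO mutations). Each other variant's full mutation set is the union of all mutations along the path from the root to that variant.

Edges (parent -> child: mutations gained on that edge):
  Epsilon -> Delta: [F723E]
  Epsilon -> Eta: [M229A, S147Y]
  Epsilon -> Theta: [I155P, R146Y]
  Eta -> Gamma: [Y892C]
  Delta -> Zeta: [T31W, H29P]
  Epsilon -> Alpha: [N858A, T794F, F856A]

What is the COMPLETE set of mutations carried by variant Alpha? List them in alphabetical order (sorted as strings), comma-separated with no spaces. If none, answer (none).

At Epsilon: gained [] -> total []
At Alpha: gained ['N858A', 'T794F', 'F856A'] -> total ['F856A', 'N858A', 'T794F']

Answer: F856A,N858A,T794F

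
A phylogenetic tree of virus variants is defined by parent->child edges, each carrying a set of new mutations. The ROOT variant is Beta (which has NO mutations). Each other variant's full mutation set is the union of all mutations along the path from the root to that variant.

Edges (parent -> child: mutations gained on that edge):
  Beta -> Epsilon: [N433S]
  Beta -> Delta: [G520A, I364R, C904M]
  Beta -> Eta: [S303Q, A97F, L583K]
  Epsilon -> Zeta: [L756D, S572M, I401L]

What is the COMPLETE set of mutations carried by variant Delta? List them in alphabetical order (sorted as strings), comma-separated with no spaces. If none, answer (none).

At Beta: gained [] -> total []
At Delta: gained ['G520A', 'I364R', 'C904M'] -> total ['C904M', 'G520A', 'I364R']

Answer: C904M,G520A,I364R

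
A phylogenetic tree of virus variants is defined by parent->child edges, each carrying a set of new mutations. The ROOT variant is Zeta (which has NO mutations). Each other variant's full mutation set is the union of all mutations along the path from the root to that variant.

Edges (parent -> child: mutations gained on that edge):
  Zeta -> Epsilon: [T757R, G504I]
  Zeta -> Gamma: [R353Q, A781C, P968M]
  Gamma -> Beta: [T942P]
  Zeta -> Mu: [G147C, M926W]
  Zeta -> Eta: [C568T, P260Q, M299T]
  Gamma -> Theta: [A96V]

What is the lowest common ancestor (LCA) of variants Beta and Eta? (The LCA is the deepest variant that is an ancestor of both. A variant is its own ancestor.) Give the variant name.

Answer: Zeta

Derivation:
Path from root to Beta: Zeta -> Gamma -> Beta
  ancestors of Beta: {Zeta, Gamma, Beta}
Path from root to Eta: Zeta -> Eta
  ancestors of Eta: {Zeta, Eta}
Common ancestors: {Zeta}
Walk up from Eta: Eta (not in ancestors of Beta), Zeta (in ancestors of Beta)
Deepest common ancestor (LCA) = Zeta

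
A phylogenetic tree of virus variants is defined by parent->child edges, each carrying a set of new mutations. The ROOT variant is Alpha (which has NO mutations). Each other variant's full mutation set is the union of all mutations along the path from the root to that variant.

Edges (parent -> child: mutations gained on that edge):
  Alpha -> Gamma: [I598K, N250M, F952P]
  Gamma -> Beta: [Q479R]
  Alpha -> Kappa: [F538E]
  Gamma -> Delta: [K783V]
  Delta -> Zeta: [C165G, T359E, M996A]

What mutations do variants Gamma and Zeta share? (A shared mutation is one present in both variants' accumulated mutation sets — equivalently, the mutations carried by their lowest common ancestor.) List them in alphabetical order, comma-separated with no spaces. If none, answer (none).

Answer: F952P,I598K,N250M

Derivation:
Accumulating mutations along path to Gamma:
  At Alpha: gained [] -> total []
  At Gamma: gained ['I598K', 'N250M', 'F952P'] -> total ['F952P', 'I598K', 'N250M']
Mutations(Gamma) = ['F952P', 'I598K', 'N250M']
Accumulating mutations along path to Zeta:
  At Alpha: gained [] -> total []
  At Gamma: gained ['I598K', 'N250M', 'F952P'] -> total ['F952P', 'I598K', 'N250M']
  At Delta: gained ['K783V'] -> total ['F952P', 'I598K', 'K783V', 'N250M']
  At Zeta: gained ['C165G', 'T359E', 'M996A'] -> total ['C165G', 'F952P', 'I598K', 'K783V', 'M996A', 'N250M', 'T359E']
Mutations(Zeta) = ['C165G', 'F952P', 'I598K', 'K783V', 'M996A', 'N250M', 'T359E']
Intersection: ['F952P', 'I598K', 'N250M'] ∩ ['C165G', 'F952P', 'I598K', 'K783V', 'M996A', 'N250M', 'T359E'] = ['F952P', 'I598K', 'N250M']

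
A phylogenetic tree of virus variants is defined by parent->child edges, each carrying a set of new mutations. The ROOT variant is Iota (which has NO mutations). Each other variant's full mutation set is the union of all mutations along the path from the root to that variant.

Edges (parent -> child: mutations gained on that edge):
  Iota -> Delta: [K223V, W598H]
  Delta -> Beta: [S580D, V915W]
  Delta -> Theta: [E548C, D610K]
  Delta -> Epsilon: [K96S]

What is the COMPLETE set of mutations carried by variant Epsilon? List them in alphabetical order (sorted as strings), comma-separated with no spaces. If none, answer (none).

At Iota: gained [] -> total []
At Delta: gained ['K223V', 'W598H'] -> total ['K223V', 'W598H']
At Epsilon: gained ['K96S'] -> total ['K223V', 'K96S', 'W598H']

Answer: K223V,K96S,W598H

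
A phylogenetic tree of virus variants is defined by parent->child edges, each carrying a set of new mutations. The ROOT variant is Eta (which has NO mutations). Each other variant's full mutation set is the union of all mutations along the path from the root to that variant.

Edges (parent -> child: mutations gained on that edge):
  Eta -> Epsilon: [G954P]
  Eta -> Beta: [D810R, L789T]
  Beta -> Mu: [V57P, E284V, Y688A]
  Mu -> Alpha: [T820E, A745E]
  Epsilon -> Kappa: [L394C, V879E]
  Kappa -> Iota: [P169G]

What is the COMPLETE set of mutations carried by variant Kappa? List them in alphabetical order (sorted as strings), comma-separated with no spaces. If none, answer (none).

Answer: G954P,L394C,V879E

Derivation:
At Eta: gained [] -> total []
At Epsilon: gained ['G954P'] -> total ['G954P']
At Kappa: gained ['L394C', 'V879E'] -> total ['G954P', 'L394C', 'V879E']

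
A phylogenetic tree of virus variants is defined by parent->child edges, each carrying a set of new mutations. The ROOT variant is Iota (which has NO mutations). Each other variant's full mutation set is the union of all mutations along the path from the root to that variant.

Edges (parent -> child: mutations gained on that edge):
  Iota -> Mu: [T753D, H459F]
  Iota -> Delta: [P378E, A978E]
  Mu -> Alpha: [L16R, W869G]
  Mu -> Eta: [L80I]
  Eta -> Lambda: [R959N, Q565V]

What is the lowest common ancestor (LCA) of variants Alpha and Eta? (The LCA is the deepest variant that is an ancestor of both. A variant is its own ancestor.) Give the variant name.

Path from root to Alpha: Iota -> Mu -> Alpha
  ancestors of Alpha: {Iota, Mu, Alpha}
Path from root to Eta: Iota -> Mu -> Eta
  ancestors of Eta: {Iota, Mu, Eta}
Common ancestors: {Iota, Mu}
Walk up from Eta: Eta (not in ancestors of Alpha), Mu (in ancestors of Alpha), Iota (in ancestors of Alpha)
Deepest common ancestor (LCA) = Mu

Answer: Mu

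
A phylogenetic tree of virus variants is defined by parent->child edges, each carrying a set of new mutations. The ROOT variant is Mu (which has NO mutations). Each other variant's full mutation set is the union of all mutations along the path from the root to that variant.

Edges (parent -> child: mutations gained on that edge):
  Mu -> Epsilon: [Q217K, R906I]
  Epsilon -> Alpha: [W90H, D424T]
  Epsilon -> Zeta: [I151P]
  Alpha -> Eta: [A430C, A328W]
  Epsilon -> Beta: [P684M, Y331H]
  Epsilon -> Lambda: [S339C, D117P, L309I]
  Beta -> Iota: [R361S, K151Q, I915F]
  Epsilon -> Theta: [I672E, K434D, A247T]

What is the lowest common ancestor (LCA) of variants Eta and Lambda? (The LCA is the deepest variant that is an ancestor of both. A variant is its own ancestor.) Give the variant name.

Answer: Epsilon

Derivation:
Path from root to Eta: Mu -> Epsilon -> Alpha -> Eta
  ancestors of Eta: {Mu, Epsilon, Alpha, Eta}
Path from root to Lambda: Mu -> Epsilon -> Lambda
  ancestors of Lambda: {Mu, Epsilon, Lambda}
Common ancestors: {Mu, Epsilon}
Walk up from Lambda: Lambda (not in ancestors of Eta), Epsilon (in ancestors of Eta), Mu (in ancestors of Eta)
Deepest common ancestor (LCA) = Epsilon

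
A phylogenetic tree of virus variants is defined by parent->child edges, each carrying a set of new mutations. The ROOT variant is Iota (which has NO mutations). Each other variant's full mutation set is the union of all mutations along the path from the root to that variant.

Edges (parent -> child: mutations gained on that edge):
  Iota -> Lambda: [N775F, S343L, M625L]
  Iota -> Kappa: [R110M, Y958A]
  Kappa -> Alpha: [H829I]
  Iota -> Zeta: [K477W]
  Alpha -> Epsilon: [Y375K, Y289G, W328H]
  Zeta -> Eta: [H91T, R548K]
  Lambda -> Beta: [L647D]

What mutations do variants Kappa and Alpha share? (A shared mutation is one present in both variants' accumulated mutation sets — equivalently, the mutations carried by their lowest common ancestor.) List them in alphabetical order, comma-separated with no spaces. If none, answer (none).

Answer: R110M,Y958A

Derivation:
Accumulating mutations along path to Kappa:
  At Iota: gained [] -> total []
  At Kappa: gained ['R110M', 'Y958A'] -> total ['R110M', 'Y958A']
Mutations(Kappa) = ['R110M', 'Y958A']
Accumulating mutations along path to Alpha:
  At Iota: gained [] -> total []
  At Kappa: gained ['R110M', 'Y958A'] -> total ['R110M', 'Y958A']
  At Alpha: gained ['H829I'] -> total ['H829I', 'R110M', 'Y958A']
Mutations(Alpha) = ['H829I', 'R110M', 'Y958A']
Intersection: ['R110M', 'Y958A'] ∩ ['H829I', 'R110M', 'Y958A'] = ['R110M', 'Y958A']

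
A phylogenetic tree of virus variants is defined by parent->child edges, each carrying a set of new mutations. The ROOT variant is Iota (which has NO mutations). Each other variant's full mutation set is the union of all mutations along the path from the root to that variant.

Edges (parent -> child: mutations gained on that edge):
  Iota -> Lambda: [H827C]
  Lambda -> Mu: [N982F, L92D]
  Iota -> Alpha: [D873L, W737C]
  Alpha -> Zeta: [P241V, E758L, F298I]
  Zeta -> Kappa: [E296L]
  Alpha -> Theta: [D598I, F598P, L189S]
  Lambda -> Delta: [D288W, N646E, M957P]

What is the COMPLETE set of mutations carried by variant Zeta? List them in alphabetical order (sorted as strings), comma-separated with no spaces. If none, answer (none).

Answer: D873L,E758L,F298I,P241V,W737C

Derivation:
At Iota: gained [] -> total []
At Alpha: gained ['D873L', 'W737C'] -> total ['D873L', 'W737C']
At Zeta: gained ['P241V', 'E758L', 'F298I'] -> total ['D873L', 'E758L', 'F298I', 'P241V', 'W737C']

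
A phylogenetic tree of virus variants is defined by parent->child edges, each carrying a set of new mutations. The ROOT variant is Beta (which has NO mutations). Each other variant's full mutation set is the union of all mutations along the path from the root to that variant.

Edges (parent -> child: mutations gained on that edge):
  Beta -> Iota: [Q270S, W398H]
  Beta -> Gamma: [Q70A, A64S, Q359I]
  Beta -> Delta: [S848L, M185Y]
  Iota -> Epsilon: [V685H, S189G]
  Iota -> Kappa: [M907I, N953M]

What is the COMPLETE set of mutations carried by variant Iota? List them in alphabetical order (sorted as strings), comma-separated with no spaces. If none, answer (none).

At Beta: gained [] -> total []
At Iota: gained ['Q270S', 'W398H'] -> total ['Q270S', 'W398H']

Answer: Q270S,W398H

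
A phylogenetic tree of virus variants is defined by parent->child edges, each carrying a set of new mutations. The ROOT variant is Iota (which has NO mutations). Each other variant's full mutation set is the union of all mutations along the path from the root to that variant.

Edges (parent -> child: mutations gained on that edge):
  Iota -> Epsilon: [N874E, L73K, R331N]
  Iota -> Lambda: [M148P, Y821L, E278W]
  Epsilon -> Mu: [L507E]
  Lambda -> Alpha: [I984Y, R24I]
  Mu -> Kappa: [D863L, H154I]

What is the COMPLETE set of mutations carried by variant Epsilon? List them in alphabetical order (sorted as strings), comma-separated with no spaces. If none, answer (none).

At Iota: gained [] -> total []
At Epsilon: gained ['N874E', 'L73K', 'R331N'] -> total ['L73K', 'N874E', 'R331N']

Answer: L73K,N874E,R331N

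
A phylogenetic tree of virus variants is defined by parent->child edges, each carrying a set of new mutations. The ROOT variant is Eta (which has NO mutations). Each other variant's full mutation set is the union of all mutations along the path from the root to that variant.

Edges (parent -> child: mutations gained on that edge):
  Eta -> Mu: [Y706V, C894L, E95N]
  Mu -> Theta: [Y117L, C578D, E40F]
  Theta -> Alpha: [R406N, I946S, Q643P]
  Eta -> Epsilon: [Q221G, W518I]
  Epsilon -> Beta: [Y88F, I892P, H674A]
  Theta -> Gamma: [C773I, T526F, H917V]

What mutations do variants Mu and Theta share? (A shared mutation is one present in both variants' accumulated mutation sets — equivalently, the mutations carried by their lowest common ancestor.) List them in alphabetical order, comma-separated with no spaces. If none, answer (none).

Accumulating mutations along path to Mu:
  At Eta: gained [] -> total []
  At Mu: gained ['Y706V', 'C894L', 'E95N'] -> total ['C894L', 'E95N', 'Y706V']
Mutations(Mu) = ['C894L', 'E95N', 'Y706V']
Accumulating mutations along path to Theta:
  At Eta: gained [] -> total []
  At Mu: gained ['Y706V', 'C894L', 'E95N'] -> total ['C894L', 'E95N', 'Y706V']
  At Theta: gained ['Y117L', 'C578D', 'E40F'] -> total ['C578D', 'C894L', 'E40F', 'E95N', 'Y117L', 'Y706V']
Mutations(Theta) = ['C578D', 'C894L', 'E40F', 'E95N', 'Y117L', 'Y706V']
Intersection: ['C894L', 'E95N', 'Y706V'] ∩ ['C578D', 'C894L', 'E40F', 'E95N', 'Y117L', 'Y706V'] = ['C894L', 'E95N', 'Y706V']

Answer: C894L,E95N,Y706V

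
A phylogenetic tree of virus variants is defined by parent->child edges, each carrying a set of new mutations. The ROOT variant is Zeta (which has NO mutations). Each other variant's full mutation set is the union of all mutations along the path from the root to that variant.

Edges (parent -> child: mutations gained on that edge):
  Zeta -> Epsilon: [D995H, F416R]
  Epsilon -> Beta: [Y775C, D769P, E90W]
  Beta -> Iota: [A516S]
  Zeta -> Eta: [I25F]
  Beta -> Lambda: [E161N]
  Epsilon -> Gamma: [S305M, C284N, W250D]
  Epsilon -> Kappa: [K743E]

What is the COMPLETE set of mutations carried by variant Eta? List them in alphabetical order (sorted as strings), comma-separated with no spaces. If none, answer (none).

Answer: I25F

Derivation:
At Zeta: gained [] -> total []
At Eta: gained ['I25F'] -> total ['I25F']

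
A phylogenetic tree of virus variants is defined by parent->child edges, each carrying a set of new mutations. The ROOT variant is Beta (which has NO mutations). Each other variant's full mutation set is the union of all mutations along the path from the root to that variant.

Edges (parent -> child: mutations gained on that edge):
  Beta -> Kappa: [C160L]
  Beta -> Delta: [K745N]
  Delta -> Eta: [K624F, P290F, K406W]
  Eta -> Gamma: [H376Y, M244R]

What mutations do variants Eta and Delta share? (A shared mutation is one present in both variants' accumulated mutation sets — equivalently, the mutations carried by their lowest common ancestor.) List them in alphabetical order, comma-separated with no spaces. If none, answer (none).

Answer: K745N

Derivation:
Accumulating mutations along path to Eta:
  At Beta: gained [] -> total []
  At Delta: gained ['K745N'] -> total ['K745N']
  At Eta: gained ['K624F', 'P290F', 'K406W'] -> total ['K406W', 'K624F', 'K745N', 'P290F']
Mutations(Eta) = ['K406W', 'K624F', 'K745N', 'P290F']
Accumulating mutations along path to Delta:
  At Beta: gained [] -> total []
  At Delta: gained ['K745N'] -> total ['K745N']
Mutations(Delta) = ['K745N']
Intersection: ['K406W', 'K624F', 'K745N', 'P290F'] ∩ ['K745N'] = ['K745N']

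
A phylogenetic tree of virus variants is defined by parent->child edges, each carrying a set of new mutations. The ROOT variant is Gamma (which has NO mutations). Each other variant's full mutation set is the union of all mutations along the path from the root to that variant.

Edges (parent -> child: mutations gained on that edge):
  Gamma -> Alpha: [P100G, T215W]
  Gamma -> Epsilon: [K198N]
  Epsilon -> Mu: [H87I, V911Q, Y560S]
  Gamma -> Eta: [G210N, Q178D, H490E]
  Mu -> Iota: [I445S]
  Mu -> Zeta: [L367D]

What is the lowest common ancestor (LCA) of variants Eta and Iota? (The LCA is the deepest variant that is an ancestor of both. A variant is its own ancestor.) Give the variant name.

Path from root to Eta: Gamma -> Eta
  ancestors of Eta: {Gamma, Eta}
Path from root to Iota: Gamma -> Epsilon -> Mu -> Iota
  ancestors of Iota: {Gamma, Epsilon, Mu, Iota}
Common ancestors: {Gamma}
Walk up from Iota: Iota (not in ancestors of Eta), Mu (not in ancestors of Eta), Epsilon (not in ancestors of Eta), Gamma (in ancestors of Eta)
Deepest common ancestor (LCA) = Gamma

Answer: Gamma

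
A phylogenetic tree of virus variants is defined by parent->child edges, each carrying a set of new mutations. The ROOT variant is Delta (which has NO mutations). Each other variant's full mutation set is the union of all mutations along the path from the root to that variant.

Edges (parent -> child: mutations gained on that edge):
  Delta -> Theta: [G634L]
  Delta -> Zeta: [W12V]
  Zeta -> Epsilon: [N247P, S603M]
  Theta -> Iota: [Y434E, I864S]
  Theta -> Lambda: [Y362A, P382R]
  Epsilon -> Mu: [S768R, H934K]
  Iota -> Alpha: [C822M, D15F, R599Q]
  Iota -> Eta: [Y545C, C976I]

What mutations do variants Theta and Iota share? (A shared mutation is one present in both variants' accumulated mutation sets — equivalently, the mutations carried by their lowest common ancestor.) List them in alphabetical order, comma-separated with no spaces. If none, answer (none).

Answer: G634L

Derivation:
Accumulating mutations along path to Theta:
  At Delta: gained [] -> total []
  At Theta: gained ['G634L'] -> total ['G634L']
Mutations(Theta) = ['G634L']
Accumulating mutations along path to Iota:
  At Delta: gained [] -> total []
  At Theta: gained ['G634L'] -> total ['G634L']
  At Iota: gained ['Y434E', 'I864S'] -> total ['G634L', 'I864S', 'Y434E']
Mutations(Iota) = ['G634L', 'I864S', 'Y434E']
Intersection: ['G634L'] ∩ ['G634L', 'I864S', 'Y434E'] = ['G634L']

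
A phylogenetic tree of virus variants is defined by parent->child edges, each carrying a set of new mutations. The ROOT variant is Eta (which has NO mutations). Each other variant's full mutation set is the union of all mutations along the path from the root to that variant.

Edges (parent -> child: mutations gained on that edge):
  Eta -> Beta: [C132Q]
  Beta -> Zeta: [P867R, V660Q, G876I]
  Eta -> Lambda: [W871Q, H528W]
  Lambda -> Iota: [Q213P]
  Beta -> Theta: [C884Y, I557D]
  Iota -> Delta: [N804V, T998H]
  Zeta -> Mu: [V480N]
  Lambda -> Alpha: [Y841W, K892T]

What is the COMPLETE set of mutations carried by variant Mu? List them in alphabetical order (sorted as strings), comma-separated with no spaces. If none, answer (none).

Answer: C132Q,G876I,P867R,V480N,V660Q

Derivation:
At Eta: gained [] -> total []
At Beta: gained ['C132Q'] -> total ['C132Q']
At Zeta: gained ['P867R', 'V660Q', 'G876I'] -> total ['C132Q', 'G876I', 'P867R', 'V660Q']
At Mu: gained ['V480N'] -> total ['C132Q', 'G876I', 'P867R', 'V480N', 'V660Q']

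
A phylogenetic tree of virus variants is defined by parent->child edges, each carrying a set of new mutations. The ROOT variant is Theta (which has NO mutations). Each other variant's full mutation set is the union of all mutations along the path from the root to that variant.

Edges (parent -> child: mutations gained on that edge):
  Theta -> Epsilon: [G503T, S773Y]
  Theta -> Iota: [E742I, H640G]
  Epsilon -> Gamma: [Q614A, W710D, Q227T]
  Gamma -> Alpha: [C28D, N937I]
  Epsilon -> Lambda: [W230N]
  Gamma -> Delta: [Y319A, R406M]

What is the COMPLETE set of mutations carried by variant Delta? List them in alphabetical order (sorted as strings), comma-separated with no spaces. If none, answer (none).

At Theta: gained [] -> total []
At Epsilon: gained ['G503T', 'S773Y'] -> total ['G503T', 'S773Y']
At Gamma: gained ['Q614A', 'W710D', 'Q227T'] -> total ['G503T', 'Q227T', 'Q614A', 'S773Y', 'W710D']
At Delta: gained ['Y319A', 'R406M'] -> total ['G503T', 'Q227T', 'Q614A', 'R406M', 'S773Y', 'W710D', 'Y319A']

Answer: G503T,Q227T,Q614A,R406M,S773Y,W710D,Y319A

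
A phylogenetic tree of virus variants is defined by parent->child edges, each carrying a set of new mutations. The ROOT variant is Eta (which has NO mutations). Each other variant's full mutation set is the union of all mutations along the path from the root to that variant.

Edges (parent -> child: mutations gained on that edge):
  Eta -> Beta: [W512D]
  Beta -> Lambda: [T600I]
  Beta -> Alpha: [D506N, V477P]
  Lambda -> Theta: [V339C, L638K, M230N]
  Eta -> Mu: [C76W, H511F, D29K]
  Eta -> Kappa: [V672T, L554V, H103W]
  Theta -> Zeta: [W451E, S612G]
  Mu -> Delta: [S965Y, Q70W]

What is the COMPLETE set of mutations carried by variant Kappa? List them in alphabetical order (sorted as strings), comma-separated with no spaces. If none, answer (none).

Answer: H103W,L554V,V672T

Derivation:
At Eta: gained [] -> total []
At Kappa: gained ['V672T', 'L554V', 'H103W'] -> total ['H103W', 'L554V', 'V672T']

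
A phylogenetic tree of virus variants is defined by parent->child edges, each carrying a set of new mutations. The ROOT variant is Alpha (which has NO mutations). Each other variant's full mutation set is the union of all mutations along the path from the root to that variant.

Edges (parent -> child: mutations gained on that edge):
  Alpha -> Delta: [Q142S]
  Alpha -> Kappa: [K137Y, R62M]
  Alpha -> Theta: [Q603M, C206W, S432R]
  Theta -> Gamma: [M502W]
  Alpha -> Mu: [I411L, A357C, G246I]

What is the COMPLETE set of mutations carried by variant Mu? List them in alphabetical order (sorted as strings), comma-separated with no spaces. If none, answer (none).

At Alpha: gained [] -> total []
At Mu: gained ['I411L', 'A357C', 'G246I'] -> total ['A357C', 'G246I', 'I411L']

Answer: A357C,G246I,I411L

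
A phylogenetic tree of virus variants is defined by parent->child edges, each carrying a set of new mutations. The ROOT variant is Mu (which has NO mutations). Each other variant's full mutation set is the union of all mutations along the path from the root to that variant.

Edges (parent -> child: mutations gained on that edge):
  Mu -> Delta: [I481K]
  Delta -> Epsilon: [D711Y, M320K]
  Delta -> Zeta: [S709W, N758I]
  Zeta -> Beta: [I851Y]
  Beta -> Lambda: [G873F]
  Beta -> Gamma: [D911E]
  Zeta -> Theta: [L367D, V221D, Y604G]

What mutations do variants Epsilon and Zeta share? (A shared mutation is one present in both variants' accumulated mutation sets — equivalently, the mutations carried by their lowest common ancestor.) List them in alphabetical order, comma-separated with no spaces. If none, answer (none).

Accumulating mutations along path to Epsilon:
  At Mu: gained [] -> total []
  At Delta: gained ['I481K'] -> total ['I481K']
  At Epsilon: gained ['D711Y', 'M320K'] -> total ['D711Y', 'I481K', 'M320K']
Mutations(Epsilon) = ['D711Y', 'I481K', 'M320K']
Accumulating mutations along path to Zeta:
  At Mu: gained [] -> total []
  At Delta: gained ['I481K'] -> total ['I481K']
  At Zeta: gained ['S709W', 'N758I'] -> total ['I481K', 'N758I', 'S709W']
Mutations(Zeta) = ['I481K', 'N758I', 'S709W']
Intersection: ['D711Y', 'I481K', 'M320K'] ∩ ['I481K', 'N758I', 'S709W'] = ['I481K']

Answer: I481K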